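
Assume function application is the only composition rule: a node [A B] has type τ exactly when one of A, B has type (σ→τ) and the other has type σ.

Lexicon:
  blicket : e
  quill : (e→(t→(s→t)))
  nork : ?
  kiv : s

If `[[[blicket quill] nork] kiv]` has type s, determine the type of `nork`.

((t→(s→t))→(s→s))

[[[blicket quill] nork] kiv] must have type s. The sister kiv has type s; that is not a function onto s, so [[blicket quill] nork] must be the functor, of type (s→s).
[[blicket quill] nork] must have type (s→s). The sister [blicket quill] has type (t→(s→t)); that is not a function onto (s→s), so nork must be the functor, of type ((t→(s→t))→(s→s)).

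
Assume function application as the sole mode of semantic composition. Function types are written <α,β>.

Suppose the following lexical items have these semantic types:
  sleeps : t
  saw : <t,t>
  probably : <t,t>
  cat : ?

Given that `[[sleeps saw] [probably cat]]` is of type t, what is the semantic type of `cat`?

<<t,t>,<t,t>>

[[sleeps saw] [probably cat]] is required to be t. [sleeps saw] : t cannot yield t as functor, so [probably cat] : <t,t>.
[probably cat] is required to be <t,t>. probably : <t,t> cannot yield <t,t> as functor, so cat : <<t,t>,<t,t>>.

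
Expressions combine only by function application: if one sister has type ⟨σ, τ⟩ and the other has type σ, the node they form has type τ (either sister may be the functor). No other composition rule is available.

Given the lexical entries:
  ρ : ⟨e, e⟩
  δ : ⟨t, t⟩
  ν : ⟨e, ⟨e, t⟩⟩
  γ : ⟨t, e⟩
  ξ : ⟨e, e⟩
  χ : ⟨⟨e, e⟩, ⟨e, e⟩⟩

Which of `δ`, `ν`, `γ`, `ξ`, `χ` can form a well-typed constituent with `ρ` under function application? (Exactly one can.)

χ

δ : ⟨t, t⟩ — neither side's domain matches the other.
ν : ⟨e, ⟨e, t⟩⟩ — neither side's domain matches the other.
γ : ⟨t, e⟩ — neither side's domain matches the other.
ξ : ⟨e, e⟩ — neither side's domain matches the other.
χ — combines: χ : ⟨⟨e, e⟩, ⟨e, e⟩⟩ takes ρ : ⟨e, e⟩ as argument, giving ⟨e, e⟩.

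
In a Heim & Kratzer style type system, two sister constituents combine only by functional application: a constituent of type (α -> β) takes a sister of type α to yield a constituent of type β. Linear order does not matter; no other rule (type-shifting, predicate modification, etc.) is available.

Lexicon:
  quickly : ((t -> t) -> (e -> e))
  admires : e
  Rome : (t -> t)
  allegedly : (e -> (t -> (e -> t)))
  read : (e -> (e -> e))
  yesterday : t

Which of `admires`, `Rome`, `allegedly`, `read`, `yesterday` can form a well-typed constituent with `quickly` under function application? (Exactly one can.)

Rome

admires : e — does not combine with quickly.
Rome — combines: quickly : ((t -> t) -> (e -> e)) takes Rome : (t -> t) as argument, giving (e -> e).
allegedly : (e -> (t -> (e -> t))) — does not combine with quickly.
read : (e -> (e -> e)) — does not combine with quickly.
yesterday : t — does not combine with quickly.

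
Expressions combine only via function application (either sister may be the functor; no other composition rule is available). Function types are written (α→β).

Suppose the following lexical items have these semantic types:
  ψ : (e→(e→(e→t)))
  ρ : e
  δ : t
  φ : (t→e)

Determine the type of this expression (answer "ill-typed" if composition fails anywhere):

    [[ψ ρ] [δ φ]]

[ψ ρ]: functor ψ : (e→(e→(e→t))), argument ρ : e; result (e→(e→t)).
[δ φ]: functor φ : (t→e), argument δ : t; result e.
[[ψ ρ] [δ φ]]: functor [ψ ρ] : (e→(e→t)), argument [δ φ] : e; result (e→t).

(e→t)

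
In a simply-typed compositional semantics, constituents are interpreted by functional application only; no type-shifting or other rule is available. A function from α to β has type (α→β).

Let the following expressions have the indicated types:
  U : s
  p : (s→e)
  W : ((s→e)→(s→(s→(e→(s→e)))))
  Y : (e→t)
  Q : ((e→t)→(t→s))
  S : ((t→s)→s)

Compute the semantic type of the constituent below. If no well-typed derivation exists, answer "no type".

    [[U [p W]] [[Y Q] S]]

[p W]: W is ((s→e)→(s→(s→(e→(s→e))))), p is (s→e); result (s→(s→(e→(s→e)))).
[U [p W]]: [p W] is (s→(s→(e→(s→e)))), U is s; result (s→(e→(s→e))).
[Y Q]: Q is ((e→t)→(t→s)), Y is (e→t); result (t→s).
[[Y Q] S]: S is ((t→s)→s), [Y Q] is (t→s); result s.
[[U [p W]] [[Y Q] S]]: [U [p W]] is (s→(e→(s→e))), [[Y Q] S] is s; result (e→(s→e)).

(e→(s→e))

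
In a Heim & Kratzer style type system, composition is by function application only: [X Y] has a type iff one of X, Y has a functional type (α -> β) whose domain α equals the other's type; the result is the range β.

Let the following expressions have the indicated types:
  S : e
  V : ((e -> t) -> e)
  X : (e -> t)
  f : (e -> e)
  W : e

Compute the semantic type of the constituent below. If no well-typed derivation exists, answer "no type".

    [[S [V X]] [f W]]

no type

[V X]: ((e -> t) -> e) applied to (e -> t) yields e.
[S [V X]]: e with e — neither is a function whose domain matches the other; composition fails here.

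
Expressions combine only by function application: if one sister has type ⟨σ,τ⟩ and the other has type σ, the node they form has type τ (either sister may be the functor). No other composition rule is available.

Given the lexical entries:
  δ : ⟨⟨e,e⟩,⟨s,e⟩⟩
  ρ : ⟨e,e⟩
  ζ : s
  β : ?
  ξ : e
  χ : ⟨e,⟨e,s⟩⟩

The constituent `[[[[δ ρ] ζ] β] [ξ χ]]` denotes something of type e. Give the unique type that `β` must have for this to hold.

For [[[[δ ρ] ζ] β] [ξ χ]] to have type e with [ξ χ] of type ⟨e,s⟩, [[[δ ρ] ζ] β] must be the function: [[[δ ρ] ζ] β] : ⟨⟨e,s⟩,e⟩.
For [[[δ ρ] ζ] β] to have type ⟨⟨e,s⟩,e⟩ with [[δ ρ] ζ] of type e, β must be the function: β : ⟨e,⟨⟨e,s⟩,e⟩⟩.

⟨e,⟨⟨e,s⟩,e⟩⟩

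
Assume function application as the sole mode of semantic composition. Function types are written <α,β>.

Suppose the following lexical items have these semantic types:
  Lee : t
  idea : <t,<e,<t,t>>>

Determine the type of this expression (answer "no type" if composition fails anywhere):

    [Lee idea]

[Lee idea]: idea is <t,<e,<t,t>>>, Lee is t; result <e,<t,t>>.

<e,<t,t>>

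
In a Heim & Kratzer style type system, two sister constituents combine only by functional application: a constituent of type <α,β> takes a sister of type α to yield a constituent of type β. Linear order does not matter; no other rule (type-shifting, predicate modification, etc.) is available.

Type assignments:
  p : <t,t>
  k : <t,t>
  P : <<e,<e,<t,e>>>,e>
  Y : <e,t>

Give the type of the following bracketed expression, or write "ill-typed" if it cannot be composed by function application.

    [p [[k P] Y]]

ill-typed

At [k P]: neither <t,t> nor <<e,<e,<t,e>>>,e> can take the other as argument; the node is ill-typed.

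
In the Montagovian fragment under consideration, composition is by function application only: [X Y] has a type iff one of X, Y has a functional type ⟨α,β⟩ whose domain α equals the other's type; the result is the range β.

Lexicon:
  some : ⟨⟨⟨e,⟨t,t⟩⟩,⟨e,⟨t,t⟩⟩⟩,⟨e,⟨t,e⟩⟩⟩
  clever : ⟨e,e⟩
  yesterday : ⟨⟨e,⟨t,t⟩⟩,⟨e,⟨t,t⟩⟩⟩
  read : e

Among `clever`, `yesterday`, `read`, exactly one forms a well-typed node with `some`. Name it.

yesterday

clever : ⟨e,e⟩ — neither side's domain matches the other.
yesterday — combines: some : ⟨⟨⟨e,⟨t,t⟩⟩,⟨e,⟨t,t⟩⟩⟩,⟨e,⟨t,e⟩⟩⟩ takes yesterday : ⟨⟨e,⟨t,t⟩⟩,⟨e,⟨t,t⟩⟩⟩ as argument, giving ⟨e,⟨t,e⟩⟩.
read : e — neither side's domain matches the other.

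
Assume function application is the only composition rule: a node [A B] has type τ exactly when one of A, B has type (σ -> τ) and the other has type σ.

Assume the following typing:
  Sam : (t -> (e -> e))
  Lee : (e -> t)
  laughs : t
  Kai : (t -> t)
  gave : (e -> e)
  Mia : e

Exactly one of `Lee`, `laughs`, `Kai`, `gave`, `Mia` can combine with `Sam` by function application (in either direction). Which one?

Lee : (e -> t) — neither side's domain matches the other.
laughs — combines: Sam : (t -> (e -> e)) takes laughs : t as argument, giving (e -> e).
Kai : (t -> t) — neither side's domain matches the other.
gave : (e -> e) — neither side's domain matches the other.
Mia : e — neither side's domain matches the other.

laughs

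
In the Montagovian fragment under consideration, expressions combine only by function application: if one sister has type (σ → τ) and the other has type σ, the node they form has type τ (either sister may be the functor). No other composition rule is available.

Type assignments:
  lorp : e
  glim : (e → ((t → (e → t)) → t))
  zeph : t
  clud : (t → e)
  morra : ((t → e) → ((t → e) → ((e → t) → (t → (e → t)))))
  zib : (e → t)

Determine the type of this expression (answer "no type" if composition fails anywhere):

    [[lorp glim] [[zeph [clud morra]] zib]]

[lorp glim]: glim is (e → ((t → (e → t)) → t)), lorp is e; result ((t → (e → t)) → t).
[clud morra]: morra is ((t → e) → ((t → e) → ((e → t) → (t → (e → t))))), clud is (t → e); result ((t → e) → ((e → t) → (t → (e → t)))).
At [zeph [clud morra]]: neither t nor ((t → e) → ((e → t) → (t → (e → t)))) can take the other as argument; the node is ill-typed.

no type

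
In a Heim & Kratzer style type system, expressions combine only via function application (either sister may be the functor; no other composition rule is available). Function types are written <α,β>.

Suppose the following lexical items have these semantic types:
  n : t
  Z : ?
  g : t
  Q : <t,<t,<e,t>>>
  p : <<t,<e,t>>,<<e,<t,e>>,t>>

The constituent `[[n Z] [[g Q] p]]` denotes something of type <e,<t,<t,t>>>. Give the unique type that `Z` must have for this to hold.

<t,<<<e,<t,e>>,t>,<e,<t,<t,t>>>>>

[[n Z] [[g Q] p]] is required to be <e,<t,<t,t>>>. [[g Q] p] : <<e,<t,e>>,t> cannot yield <e,<t,<t,t>>> as functor, so [n Z] : <<<e,<t,e>>,t>,<e,<t,<t,t>>>>.
[n Z] is required to be <<<e,<t,e>>,t>,<e,<t,<t,t>>>>. n : t cannot yield <<<e,<t,e>>,t>,<e,<t,<t,t>>>> as functor, so Z : <t,<<<e,<t,e>>,t>,<e,<t,<t,t>>>>>.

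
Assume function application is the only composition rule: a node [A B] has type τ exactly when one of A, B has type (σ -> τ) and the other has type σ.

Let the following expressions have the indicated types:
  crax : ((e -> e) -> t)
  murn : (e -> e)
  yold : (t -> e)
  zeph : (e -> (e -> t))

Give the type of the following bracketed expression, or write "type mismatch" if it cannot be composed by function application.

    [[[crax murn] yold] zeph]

At [crax murn], crax : ((e -> e) -> t) takes murn : (e -> e), giving t.
At [[crax murn] yold], yold : (t -> e) takes [crax murn] : t, giving e.
At [[[crax murn] yold] zeph], zeph : (e -> (e -> t)) takes [[crax murn] yold] : e, giving (e -> t).

(e -> t)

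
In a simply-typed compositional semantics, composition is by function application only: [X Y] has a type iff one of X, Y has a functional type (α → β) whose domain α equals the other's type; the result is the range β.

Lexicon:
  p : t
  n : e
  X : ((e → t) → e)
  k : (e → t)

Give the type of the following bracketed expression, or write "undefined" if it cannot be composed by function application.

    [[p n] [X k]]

undefined

[p n]: t and e cannot combine by function application — type clash.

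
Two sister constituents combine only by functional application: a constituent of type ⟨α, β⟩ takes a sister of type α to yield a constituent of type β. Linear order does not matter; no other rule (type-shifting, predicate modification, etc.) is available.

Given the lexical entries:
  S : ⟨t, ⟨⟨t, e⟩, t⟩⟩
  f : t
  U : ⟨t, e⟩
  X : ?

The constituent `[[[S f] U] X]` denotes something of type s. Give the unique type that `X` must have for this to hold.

[[[S f] U] X] is required to be s. [[S f] U] : t cannot yield s as functor, so X : ⟨t, s⟩.

⟨t, s⟩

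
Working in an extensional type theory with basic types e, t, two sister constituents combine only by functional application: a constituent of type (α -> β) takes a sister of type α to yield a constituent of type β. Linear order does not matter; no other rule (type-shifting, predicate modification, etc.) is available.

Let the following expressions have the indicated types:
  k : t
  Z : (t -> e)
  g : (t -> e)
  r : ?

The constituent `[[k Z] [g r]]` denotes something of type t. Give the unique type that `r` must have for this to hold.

[[k Z] [g r]] must have type t. The sister [k Z] has type e; that is not a function onto t, so [g r] must be the functor, of type (e -> t).
[g r] must have type (e -> t). The sister g has type (t -> e); that is not a function onto (e -> t), so r must be the functor, of type ((t -> e) -> (e -> t)).

((t -> e) -> (e -> t))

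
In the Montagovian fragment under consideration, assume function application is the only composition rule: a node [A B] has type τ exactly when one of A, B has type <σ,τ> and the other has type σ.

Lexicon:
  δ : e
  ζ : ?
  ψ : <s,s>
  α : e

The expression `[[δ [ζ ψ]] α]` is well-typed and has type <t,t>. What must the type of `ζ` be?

<<s,s>,<e,<e,<t,t>>>>

[[δ [ζ ψ]] α] is required to be <t,t>. α : e cannot yield <t,t> as functor, so [δ [ζ ψ]] : <e,<t,t>>.
[δ [ζ ψ]] is required to be <e,<t,t>>. δ : e cannot yield <e,<t,t>> as functor, so [ζ ψ] : <e,<e,<t,t>>>.
[ζ ψ] is required to be <e,<e,<t,t>>>. ψ : <s,s> cannot yield <e,<e,<t,t>>> as functor, so ζ : <<s,s>,<e,<e,<t,t>>>>.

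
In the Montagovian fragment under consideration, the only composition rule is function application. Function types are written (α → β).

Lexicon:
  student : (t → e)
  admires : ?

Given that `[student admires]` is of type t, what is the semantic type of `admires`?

((t → e) → t)

[student admires] is required to be t. student : (t → e) cannot yield t as functor, so admires : ((t → e) → t).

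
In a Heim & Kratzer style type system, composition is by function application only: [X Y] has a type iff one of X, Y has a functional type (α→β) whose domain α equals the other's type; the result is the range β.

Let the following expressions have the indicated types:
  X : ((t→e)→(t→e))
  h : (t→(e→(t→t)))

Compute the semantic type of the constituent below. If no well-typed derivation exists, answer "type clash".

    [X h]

[X h]: ((t→e)→(t→e)) and (t→(e→(t→t))) cannot combine by function application — type clash.

type clash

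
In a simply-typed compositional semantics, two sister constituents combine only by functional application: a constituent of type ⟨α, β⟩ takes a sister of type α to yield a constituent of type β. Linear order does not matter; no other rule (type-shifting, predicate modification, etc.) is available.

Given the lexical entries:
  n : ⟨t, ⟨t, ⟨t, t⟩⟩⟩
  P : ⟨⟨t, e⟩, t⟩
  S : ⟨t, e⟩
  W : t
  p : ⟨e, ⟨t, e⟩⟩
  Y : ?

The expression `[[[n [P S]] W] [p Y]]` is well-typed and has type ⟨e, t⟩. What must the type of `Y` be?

At [[[n [P S]] W] [p Y]] (required: ⟨e, t⟩): [[n [P S]] W] is ⟨t, t⟩, which is not a function with range ⟨e, t⟩; hence [p Y] is the functor — type ⟨⟨t, t⟩, ⟨e, t⟩⟩.
At [p Y] (required: ⟨⟨t, t⟩, ⟨e, t⟩⟩): p is ⟨e, ⟨t, e⟩⟩, which is not a function with range ⟨⟨t, t⟩, ⟨e, t⟩⟩; hence Y is the functor — type ⟨⟨e, ⟨t, e⟩⟩, ⟨⟨t, t⟩, ⟨e, t⟩⟩⟩.

⟨⟨e, ⟨t, e⟩⟩, ⟨⟨t, t⟩, ⟨e, t⟩⟩⟩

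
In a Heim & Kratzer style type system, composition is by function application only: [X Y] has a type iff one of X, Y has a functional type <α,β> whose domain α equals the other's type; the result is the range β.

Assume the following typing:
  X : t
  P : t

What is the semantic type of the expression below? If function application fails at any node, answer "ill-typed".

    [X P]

At [X P]: neither t nor t can take the other as argument; the node is ill-typed.

ill-typed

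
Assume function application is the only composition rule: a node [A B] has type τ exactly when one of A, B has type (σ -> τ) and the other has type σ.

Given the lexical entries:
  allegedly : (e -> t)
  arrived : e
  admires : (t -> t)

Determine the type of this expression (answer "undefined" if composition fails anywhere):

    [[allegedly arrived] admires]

[allegedly arrived]: (e -> t) applied to e yields t.
[[allegedly arrived] admires]: (t -> t) applied to t yields t.

t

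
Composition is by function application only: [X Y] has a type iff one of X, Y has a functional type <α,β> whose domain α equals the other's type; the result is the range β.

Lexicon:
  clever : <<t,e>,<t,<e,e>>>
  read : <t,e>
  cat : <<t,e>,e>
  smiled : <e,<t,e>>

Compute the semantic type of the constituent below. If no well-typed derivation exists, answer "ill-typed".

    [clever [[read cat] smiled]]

[read cat]: functor cat : <<t,e>,e>, argument read : <t,e>; result e.
[[read cat] smiled]: functor smiled : <e,<t,e>>, argument [read cat] : e; result <t,e>.
[clever [[read cat] smiled]]: functor clever : <<t,e>,<t,<e,e>>>, argument [[read cat] smiled] : <t,e>; result <t,<e,e>>.

<t,<e,e>>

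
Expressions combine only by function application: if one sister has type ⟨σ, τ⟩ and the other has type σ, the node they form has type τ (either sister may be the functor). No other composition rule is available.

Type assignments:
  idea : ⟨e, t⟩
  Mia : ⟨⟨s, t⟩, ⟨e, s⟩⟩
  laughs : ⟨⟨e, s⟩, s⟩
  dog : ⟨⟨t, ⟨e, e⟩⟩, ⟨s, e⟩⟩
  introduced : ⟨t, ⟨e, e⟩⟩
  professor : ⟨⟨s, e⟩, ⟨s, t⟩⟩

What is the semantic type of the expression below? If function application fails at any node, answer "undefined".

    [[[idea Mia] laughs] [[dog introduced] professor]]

undefined

[idea Mia]: ⟨e, t⟩ with ⟨⟨s, t⟩, ⟨e, s⟩⟩ — neither is a function whose domain matches the other; composition fails here.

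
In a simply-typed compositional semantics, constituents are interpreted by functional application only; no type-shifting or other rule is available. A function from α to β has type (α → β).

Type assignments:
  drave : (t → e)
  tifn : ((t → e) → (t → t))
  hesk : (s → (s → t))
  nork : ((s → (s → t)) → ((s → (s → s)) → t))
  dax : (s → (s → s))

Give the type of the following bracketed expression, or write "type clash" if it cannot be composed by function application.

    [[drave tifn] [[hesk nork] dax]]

t

[drave tifn] — tifn of type ((t → e) → (t → t)) combines with drave of type (t → e): type (t → t).
[hesk nork] — nork of type ((s → (s → t)) → ((s → (s → s)) → t)) combines with hesk of type (s → (s → t)): type ((s → (s → s)) → t).
[[hesk nork] dax] — [hesk nork] of type ((s → (s → s)) → t) combines with dax of type (s → (s → s)): type t.
[[drave tifn] [[hesk nork] dax]] — [drave tifn] of type (t → t) combines with [[hesk nork] dax] of type t: type t.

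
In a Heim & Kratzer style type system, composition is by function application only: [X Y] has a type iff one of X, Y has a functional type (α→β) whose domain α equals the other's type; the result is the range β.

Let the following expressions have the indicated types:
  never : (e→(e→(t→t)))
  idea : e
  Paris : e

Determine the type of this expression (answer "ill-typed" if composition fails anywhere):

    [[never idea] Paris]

[never idea]: functor never : (e→(e→(t→t))), argument idea : e; result (e→(t→t)).
[[never idea] Paris]: functor [never idea] : (e→(t→t)), argument Paris : e; result (t→t).

(t→t)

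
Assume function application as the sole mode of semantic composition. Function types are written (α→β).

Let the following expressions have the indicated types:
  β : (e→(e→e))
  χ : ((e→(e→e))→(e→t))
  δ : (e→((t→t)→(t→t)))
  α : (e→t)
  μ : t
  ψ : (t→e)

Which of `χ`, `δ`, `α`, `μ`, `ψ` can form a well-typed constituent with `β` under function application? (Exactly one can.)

χ

χ — combines: χ : ((e→(e→e))→(e→t)) takes β : (e→(e→e)) as argument, giving (e→t).
δ : (e→((t→t)→(t→t))) — does not combine with β.
α : (e→t) — does not combine with β.
μ : t — does not combine with β.
ψ : (t→e) — does not combine with β.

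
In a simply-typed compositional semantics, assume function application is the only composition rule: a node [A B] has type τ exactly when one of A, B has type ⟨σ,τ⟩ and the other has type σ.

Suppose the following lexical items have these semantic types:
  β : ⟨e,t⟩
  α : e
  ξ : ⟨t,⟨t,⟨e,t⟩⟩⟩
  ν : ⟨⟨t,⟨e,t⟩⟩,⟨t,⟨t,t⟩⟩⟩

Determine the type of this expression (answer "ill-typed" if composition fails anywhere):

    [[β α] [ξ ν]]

ill-typed

[β α]: functor β : ⟨e,t⟩, argument α : e; result t.
At [ξ ν]: neither ⟨t,⟨t,⟨e,t⟩⟩⟩ nor ⟨⟨t,⟨e,t⟩⟩,⟨t,⟨t,t⟩⟩⟩ can take the other as argument; the node is ill-typed.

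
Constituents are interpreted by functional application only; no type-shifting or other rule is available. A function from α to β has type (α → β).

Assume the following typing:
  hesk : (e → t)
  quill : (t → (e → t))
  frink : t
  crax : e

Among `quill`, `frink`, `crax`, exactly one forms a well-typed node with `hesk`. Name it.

crax

quill : (t → (e → t)) — hesk needs e; quill needs t; neither fits.
frink : t — hesk needs e; frink needs nothing (atomic); neither fits.
crax — combines: hesk : (e → t) takes crax : e as argument, giving t.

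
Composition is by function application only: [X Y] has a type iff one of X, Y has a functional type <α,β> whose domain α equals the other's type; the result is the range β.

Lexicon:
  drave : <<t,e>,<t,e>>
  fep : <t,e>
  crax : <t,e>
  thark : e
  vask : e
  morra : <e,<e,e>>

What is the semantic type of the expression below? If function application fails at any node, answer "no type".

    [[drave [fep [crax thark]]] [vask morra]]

[crax thark]: <t,e> with e — neither is a function whose domain matches the other; composition fails here.

no type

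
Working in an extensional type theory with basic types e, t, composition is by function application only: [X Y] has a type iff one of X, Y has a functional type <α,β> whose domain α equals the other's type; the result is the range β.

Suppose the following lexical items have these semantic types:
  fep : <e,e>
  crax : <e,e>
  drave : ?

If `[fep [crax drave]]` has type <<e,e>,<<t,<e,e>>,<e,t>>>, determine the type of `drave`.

<<e,e>,<<e,e>,<<e,e>,<<t,<e,e>>,<e,t>>>>>

[fep [crax drave]] is required to be <<e,e>,<<t,<e,e>>,<e,t>>>. fep : <e,e> cannot yield <<e,e>,<<t,<e,e>>,<e,t>>> as functor, so [crax drave] : <<e,e>,<<e,e>,<<t,<e,e>>,<e,t>>>>.
[crax drave] is required to be <<e,e>,<<e,e>,<<t,<e,e>>,<e,t>>>>. crax : <e,e> cannot yield <<e,e>,<<e,e>,<<t,<e,e>>,<e,t>>>> as functor, so drave : <<e,e>,<<e,e>,<<e,e>,<<t,<e,e>>,<e,t>>>>>.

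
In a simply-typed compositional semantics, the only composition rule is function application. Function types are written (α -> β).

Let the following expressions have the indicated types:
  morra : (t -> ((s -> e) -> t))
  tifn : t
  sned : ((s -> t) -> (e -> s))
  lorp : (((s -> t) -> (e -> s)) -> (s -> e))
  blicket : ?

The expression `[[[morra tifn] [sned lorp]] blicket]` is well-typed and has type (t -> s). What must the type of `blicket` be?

[[[morra tifn] [sned lorp]] blicket] must have type (t -> s). The sister [[morra tifn] [sned lorp]] has type t; that is not a function onto (t -> s), so blicket must be the functor, of type (t -> (t -> s)).

(t -> (t -> s))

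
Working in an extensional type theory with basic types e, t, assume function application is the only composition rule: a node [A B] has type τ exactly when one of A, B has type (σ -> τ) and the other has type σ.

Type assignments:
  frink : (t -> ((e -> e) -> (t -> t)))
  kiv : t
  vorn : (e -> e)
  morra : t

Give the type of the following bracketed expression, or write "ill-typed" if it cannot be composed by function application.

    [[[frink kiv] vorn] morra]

[frink kiv]: frink is (t -> ((e -> e) -> (t -> t))), kiv is t; result ((e -> e) -> (t -> t)).
[[frink kiv] vorn]: [frink kiv] is ((e -> e) -> (t -> t)), vorn is (e -> e); result (t -> t).
[[[frink kiv] vorn] morra]: [[frink kiv] vorn] is (t -> t), morra is t; result t.

t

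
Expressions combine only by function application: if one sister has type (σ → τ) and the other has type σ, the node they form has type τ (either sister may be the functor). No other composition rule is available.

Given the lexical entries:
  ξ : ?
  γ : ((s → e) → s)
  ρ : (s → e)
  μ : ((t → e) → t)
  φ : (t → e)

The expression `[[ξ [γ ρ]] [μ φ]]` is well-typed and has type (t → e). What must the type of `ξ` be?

(s → (t → (t → e)))

For [[ξ [γ ρ]] [μ φ]] to have type (t → e) with [μ φ] of type t, [ξ [γ ρ]] must be the function: [ξ [γ ρ]] : (t → (t → e)).
For [ξ [γ ρ]] to have type (t → (t → e)) with [γ ρ] of type s, ξ must be the function: ξ : (s → (t → (t → e))).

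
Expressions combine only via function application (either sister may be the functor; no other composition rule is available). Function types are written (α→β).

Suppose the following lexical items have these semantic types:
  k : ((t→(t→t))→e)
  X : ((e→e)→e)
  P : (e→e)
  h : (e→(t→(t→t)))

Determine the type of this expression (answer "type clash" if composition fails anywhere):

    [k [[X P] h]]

e

[X P]: functor X : ((e→e)→e), argument P : (e→e); result e.
[[X P] h]: functor h : (e→(t→(t→t))), argument [X P] : e; result (t→(t→t)).
[k [[X P] h]]: functor k : ((t→(t→t))→e), argument [[X P] h] : (t→(t→t)); result e.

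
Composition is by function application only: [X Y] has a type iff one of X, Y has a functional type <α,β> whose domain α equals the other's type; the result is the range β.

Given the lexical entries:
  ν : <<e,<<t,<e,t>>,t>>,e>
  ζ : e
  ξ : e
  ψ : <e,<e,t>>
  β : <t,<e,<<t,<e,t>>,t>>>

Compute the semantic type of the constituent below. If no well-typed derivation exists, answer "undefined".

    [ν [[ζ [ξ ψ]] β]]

[ξ ψ]: functor ψ : <e,<e,t>>, argument ξ : e; result <e,t>.
[ζ [ξ ψ]]: functor [ξ ψ] : <e,t>, argument ζ : e; result t.
[[ζ [ξ ψ]] β]: functor β : <t,<e,<<t,<e,t>>,t>>>, argument [ζ [ξ ψ]] : t; result <e,<<t,<e,t>>,t>>.
[ν [[ζ [ξ ψ]] β]]: functor ν : <<e,<<t,<e,t>>,t>>,e>, argument [[ζ [ξ ψ]] β] : <e,<<t,<e,t>>,t>>; result e.

e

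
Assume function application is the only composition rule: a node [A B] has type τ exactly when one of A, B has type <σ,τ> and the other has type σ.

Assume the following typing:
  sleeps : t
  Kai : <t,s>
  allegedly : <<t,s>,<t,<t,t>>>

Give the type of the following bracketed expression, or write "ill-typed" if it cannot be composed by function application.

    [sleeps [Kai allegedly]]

[Kai allegedly]: functor allegedly : <<t,s>,<t,<t,t>>>, argument Kai : <t,s>; result <t,<t,t>>.
[sleeps [Kai allegedly]]: functor [Kai allegedly] : <t,<t,t>>, argument sleeps : t; result <t,t>.

<t,t>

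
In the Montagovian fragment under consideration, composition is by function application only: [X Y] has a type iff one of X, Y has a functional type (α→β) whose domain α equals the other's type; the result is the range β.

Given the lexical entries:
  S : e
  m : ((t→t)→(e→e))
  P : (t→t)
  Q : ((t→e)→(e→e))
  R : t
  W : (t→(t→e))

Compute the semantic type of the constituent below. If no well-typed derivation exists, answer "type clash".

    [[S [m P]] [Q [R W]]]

[m P]: m is ((t→t)→(e→e)), P is (t→t); result (e→e).
[S [m P]]: [m P] is (e→e), S is e; result e.
[R W]: W is (t→(t→e)), R is t; result (t→e).
[Q [R W]]: Q is ((t→e)→(e→e)), [R W] is (t→e); result (e→e).
[[S [m P]] [Q [R W]]]: [Q [R W]] is (e→e), [S [m P]] is e; result e.

e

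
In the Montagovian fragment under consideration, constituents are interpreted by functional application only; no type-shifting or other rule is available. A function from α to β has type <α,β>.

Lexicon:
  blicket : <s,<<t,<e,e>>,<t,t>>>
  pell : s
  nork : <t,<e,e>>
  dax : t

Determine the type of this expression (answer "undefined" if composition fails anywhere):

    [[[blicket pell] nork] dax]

[blicket pell]: functor blicket : <s,<<t,<e,e>>,<t,t>>>, argument pell : s; result <<t,<e,e>>,<t,t>>.
[[blicket pell] nork]: functor [blicket pell] : <<t,<e,e>>,<t,t>>, argument nork : <t,<e,e>>; result <t,t>.
[[[blicket pell] nork] dax]: functor [[blicket pell] nork] : <t,t>, argument dax : t; result t.

t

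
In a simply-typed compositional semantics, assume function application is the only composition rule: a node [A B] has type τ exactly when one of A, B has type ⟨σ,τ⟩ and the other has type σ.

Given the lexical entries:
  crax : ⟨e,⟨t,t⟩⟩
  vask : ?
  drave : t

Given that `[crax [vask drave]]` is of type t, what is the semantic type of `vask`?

⟨t,⟨⟨e,⟨t,t⟩⟩,t⟩⟩

[crax [vask drave]] must have type t. The sister crax has type ⟨e,⟨t,t⟩⟩; that is not a function onto t, so [vask drave] must be the functor, of type ⟨⟨e,⟨t,t⟩⟩,t⟩.
[vask drave] must have type ⟨⟨e,⟨t,t⟩⟩,t⟩. The sister drave has type t; that is not a function onto ⟨⟨e,⟨t,t⟩⟩,t⟩, so vask must be the functor, of type ⟨t,⟨⟨e,⟨t,t⟩⟩,t⟩⟩.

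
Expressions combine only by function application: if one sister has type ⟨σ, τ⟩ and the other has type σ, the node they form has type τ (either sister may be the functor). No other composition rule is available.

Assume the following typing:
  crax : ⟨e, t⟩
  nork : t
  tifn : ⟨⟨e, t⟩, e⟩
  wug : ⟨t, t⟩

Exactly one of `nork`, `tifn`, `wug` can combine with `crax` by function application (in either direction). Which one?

nork : t — neither side's domain matches the other.
tifn — combines: tifn : ⟨⟨e, t⟩, e⟩ takes crax : ⟨e, t⟩ as argument, giving e.
wug : ⟨t, t⟩ — neither side's domain matches the other.

tifn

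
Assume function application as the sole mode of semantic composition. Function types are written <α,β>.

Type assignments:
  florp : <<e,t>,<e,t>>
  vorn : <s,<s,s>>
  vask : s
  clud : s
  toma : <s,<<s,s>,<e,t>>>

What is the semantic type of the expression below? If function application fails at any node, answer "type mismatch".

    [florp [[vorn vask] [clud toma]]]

[vorn vask] — vorn of type <s,<s,s>> combines with vask of type s: type <s,s>.
[clud toma] — toma of type <s,<<s,s>,<e,t>>> combines with clud of type s: type <<s,s>,<e,t>>.
[[vorn vask] [clud toma]] — [clud toma] of type <<s,s>,<e,t>> combines with [vorn vask] of type <s,s>: type <e,t>.
[florp [[vorn vask] [clud toma]]] — florp of type <<e,t>,<e,t>> combines with [[vorn vask] [clud toma]] of type <e,t>: type <e,t>.

<e,t>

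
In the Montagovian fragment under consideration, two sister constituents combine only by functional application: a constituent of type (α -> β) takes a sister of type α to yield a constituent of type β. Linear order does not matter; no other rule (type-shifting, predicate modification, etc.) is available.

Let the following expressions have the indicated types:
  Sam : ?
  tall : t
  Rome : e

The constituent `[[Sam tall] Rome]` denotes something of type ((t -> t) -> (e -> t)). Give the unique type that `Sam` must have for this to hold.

For [[Sam tall] Rome] to have type ((t -> t) -> (e -> t)) with Rome of type e, [Sam tall] must be the function: [Sam tall] : (e -> ((t -> t) -> (e -> t))).
For [Sam tall] to have type (e -> ((t -> t) -> (e -> t))) with tall of type t, Sam must be the function: Sam : (t -> (e -> ((t -> t) -> (e -> t)))).

(t -> (e -> ((t -> t) -> (e -> t))))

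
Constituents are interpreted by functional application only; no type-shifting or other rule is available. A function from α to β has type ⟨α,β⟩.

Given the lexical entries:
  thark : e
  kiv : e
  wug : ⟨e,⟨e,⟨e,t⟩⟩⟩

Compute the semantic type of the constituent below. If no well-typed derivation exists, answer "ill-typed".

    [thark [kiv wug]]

[kiv wug]: functor wug : ⟨e,⟨e,⟨e,t⟩⟩⟩, argument kiv : e; result ⟨e,⟨e,t⟩⟩.
[thark [kiv wug]]: functor [kiv wug] : ⟨e,⟨e,t⟩⟩, argument thark : e; result ⟨e,t⟩.

⟨e,t⟩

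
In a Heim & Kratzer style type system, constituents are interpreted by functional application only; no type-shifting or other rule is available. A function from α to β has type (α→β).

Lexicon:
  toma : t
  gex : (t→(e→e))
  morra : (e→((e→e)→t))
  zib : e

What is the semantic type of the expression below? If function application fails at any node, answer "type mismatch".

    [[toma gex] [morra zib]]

[toma gex]: functor gex : (t→(e→e)), argument toma : t; result (e→e).
[morra zib]: functor morra : (e→((e→e)→t)), argument zib : e; result ((e→e)→t).
[[toma gex] [morra zib]]: functor [morra zib] : ((e→e)→t), argument [toma gex] : (e→e); result t.

t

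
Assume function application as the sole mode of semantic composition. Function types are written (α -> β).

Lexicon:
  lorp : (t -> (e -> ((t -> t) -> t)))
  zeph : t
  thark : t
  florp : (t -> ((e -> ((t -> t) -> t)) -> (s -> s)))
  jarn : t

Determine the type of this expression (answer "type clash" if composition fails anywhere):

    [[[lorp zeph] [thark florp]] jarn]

type clash

[lorp zeph] — lorp of type (t -> (e -> ((t -> t) -> t))) combines with zeph of type t: type (e -> ((t -> t) -> t)).
[thark florp] — florp of type (t -> ((e -> ((t -> t) -> t)) -> (s -> s))) combines with thark of type t: type ((e -> ((t -> t) -> t)) -> (s -> s)).
[[lorp zeph] [thark florp]] — [thark florp] of type ((e -> ((t -> t) -> t)) -> (s -> s)) combines with [lorp zeph] of type (e -> ((t -> t) -> t)): type (s -> s).
[[[lorp zeph] [thark florp]] jarn]: (s -> s) with t — neither is a function whose domain matches the other; composition fails here.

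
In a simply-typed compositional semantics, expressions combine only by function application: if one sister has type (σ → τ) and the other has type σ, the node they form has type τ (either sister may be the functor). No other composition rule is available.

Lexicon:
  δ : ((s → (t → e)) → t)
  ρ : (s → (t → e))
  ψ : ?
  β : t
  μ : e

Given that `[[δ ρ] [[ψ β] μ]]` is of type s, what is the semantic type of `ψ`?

(t → (e → (t → s)))

[[δ ρ] [[ψ β] μ]] is required to be s. [δ ρ] : t cannot yield s as functor, so [[ψ β] μ] : (t → s).
[[ψ β] μ] is required to be (t → s). μ : e cannot yield (t → s) as functor, so [ψ β] : (e → (t → s)).
[ψ β] is required to be (e → (t → s)). β : t cannot yield (e → (t → s)) as functor, so ψ : (t → (e → (t → s))).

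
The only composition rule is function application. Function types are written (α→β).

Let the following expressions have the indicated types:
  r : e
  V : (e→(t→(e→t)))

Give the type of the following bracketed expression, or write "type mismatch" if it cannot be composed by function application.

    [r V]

(t→(e→t))

[r V] — V of type (e→(t→(e→t))) combines with r of type e: type (t→(e→t)).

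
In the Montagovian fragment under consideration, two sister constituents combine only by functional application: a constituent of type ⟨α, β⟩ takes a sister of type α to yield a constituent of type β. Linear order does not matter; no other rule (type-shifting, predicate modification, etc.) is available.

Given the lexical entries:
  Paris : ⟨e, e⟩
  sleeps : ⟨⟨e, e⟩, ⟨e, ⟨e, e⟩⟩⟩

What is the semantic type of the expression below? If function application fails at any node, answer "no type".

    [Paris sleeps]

⟨e, ⟨e, e⟩⟩

[Paris sleeps]: ⟨⟨e, e⟩, ⟨e, ⟨e, e⟩⟩⟩ applied to ⟨e, e⟩ yields ⟨e, ⟨e, e⟩⟩.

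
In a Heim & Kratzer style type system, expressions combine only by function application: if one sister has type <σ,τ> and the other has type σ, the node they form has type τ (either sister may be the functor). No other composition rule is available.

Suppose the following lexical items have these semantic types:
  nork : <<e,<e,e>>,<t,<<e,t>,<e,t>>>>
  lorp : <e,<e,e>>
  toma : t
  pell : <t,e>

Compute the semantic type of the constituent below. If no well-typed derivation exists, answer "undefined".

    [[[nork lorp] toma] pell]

undefined

[nork lorp] — nork of type <<e,<e,e>>,<t,<<e,t>,<e,t>>>> combines with lorp of type <e,<e,e>>: type <t,<<e,t>,<e,t>>>.
[[nork lorp] toma] — [nork lorp] of type <t,<<e,t>,<e,t>>> combines with toma of type t: type <<e,t>,<e,t>>.
At [[[nork lorp] toma] pell]: neither <<e,t>,<e,t>> nor <t,e> can take the other as argument; the node is ill-typed.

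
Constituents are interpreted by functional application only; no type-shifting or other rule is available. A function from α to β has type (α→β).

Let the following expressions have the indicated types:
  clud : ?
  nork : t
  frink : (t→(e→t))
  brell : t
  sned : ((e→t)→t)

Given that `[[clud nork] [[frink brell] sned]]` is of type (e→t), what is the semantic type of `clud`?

[[clud nork] [[frink brell] sned]] must have type (e→t). The sister [[frink brell] sned] has type t; that is not a function onto (e→t), so [clud nork] must be the functor, of type (t→(e→t)).
[clud nork] must have type (t→(e→t)). The sister nork has type t; that is not a function onto (t→(e→t)), so clud must be the functor, of type (t→(t→(e→t))).

(t→(t→(e→t)))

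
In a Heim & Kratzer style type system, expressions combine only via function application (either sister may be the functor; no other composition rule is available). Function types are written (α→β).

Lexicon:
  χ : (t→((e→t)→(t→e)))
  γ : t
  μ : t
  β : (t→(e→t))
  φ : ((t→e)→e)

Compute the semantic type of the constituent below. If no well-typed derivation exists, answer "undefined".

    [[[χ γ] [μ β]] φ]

[χ γ]: (t→((e→t)→(t→e))) applied to t yields ((e→t)→(t→e)).
[μ β]: (t→(e→t)) applied to t yields (e→t).
[[χ γ] [μ β]]: ((e→t)→(t→e)) applied to (e→t) yields (t→e).
[[[χ γ] [μ β]] φ]: ((t→e)→e) applied to (t→e) yields e.

e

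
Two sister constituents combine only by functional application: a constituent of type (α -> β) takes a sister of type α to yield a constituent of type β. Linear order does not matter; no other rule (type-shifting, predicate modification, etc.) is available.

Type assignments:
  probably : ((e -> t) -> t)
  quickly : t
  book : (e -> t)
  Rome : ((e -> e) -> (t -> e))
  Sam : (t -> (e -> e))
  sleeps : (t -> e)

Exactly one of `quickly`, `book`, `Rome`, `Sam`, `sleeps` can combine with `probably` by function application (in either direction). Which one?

book

quickly : t — does not combine with probably.
book — combines: probably : ((e -> t) -> t) takes book : (e -> t) as argument, giving t.
Rome : ((e -> e) -> (t -> e)) — does not combine with probably.
Sam : (t -> (e -> e)) — does not combine with probably.
sleeps : (t -> e) — does not combine with probably.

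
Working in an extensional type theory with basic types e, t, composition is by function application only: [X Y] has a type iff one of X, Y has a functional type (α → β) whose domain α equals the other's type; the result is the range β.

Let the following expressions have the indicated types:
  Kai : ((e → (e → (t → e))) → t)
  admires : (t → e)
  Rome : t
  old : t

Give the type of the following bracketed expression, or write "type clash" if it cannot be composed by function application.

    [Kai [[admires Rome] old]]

[admires Rome] — admires of type (t → e) combines with Rome of type t: type e.
At [[admires Rome] old]: neither e nor t can take the other as argument; the node is ill-typed.

type clash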